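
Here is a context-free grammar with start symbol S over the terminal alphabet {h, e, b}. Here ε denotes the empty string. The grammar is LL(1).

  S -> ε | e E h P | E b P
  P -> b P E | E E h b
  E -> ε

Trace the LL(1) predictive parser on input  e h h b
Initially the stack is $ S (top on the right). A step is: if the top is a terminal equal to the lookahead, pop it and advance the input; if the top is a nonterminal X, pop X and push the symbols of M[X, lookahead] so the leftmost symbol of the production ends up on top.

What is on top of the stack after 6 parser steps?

step 1: stack=$ S  input=e h h b $  — expand S -> e E h P
step 2: stack=$ P h E e  input=e h h b $  — match e
step 3: stack=$ P h E  input=h h b $  — expand E -> ε
step 4: stack=$ P h  input=h h b $  — match h
step 5: stack=$ P  input=h b $  — expand P -> E E h b
step 6: stack=$ b h E E  input=h b $  — expand E -> ε
Stack after step 6: $ b h E (top = E).

E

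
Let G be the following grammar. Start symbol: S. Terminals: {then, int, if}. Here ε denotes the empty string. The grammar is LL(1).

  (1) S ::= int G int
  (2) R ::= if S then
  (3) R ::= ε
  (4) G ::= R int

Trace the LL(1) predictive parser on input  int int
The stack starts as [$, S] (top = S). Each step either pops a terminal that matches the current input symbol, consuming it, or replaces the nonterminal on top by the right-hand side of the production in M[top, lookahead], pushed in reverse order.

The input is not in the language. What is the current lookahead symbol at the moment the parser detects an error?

     Stack        Input      Action
  1  $ S          int int $  expand S ::= int G int
  2  $ int G int  int int $  match int
  3  $ int G      int $      expand G ::= R int
  4  $ int int R  int $      expand R ::= ε
  5  $ int int    int $      match int
  6  $ int        $          error: top is terminal int but lookahead is $

$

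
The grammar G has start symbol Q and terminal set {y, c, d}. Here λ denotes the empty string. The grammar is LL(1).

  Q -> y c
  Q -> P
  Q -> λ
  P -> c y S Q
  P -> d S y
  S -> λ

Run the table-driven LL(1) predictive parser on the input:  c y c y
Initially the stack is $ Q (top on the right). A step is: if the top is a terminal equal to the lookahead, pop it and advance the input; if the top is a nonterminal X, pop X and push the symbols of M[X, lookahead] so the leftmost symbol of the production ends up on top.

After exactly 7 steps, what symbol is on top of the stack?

c

step 1: stack=$ Q  input=c y c y $  — expand Q -> P
step 2: stack=$ P  input=c y c y $  — expand P -> c y S Q
step 3: stack=$ Q S y c  input=c y c y $  — match c
step 4: stack=$ Q S y  input=y c y $  — match y
step 5: stack=$ Q S  input=c y $  — expand S -> λ
step 6: stack=$ Q  input=c y $  — expand Q -> P
step 7: stack=$ P  input=c y $  — expand P -> c y S Q
Stack after step 7: $ Q S y c (top = c).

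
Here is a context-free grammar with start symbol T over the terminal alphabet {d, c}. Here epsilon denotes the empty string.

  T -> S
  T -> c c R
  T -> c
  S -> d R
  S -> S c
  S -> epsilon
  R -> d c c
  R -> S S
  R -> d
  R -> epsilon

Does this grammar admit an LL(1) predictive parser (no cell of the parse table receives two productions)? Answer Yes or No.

No

FIRST(T) = {epsilon, c, d}
FIRST(S) = {epsilon, c, d}
FIRST(R) = {epsilon, c, d}
FOLLOW(T) = {$}
FOLLOW(S) = {$, c, d}
FOLLOW(R) = {$, c, d}
Cell M[R, $] receives both R -> S S and R -> epsilon — the grammar is not LL(1).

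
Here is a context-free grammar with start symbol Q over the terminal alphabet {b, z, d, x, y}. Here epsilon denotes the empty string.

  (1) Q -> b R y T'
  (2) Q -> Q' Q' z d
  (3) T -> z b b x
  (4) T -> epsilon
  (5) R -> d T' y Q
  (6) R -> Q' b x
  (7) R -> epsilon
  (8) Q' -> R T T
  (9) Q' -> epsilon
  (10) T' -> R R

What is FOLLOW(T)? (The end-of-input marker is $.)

FIRST(T) = {epsilon, z}
FIRST(Q) = {b, d, z}  (via Q' Q' z d)
FIRST(R) = {epsilon, b, d, z}  (via Q' b x)
FIRST(Q') = {epsilon, b, d, z}  (via R T T)
FIRST(T') = {epsilon, b, d, z}  (via R R)
FOLLOW(Q) includes $ since Q is the start symbol.
FOLLOW(Q'): in Q->Q' Q' z d (occurrence 1), Q' is followed by Q' z d with FIRST {b, d, z}; in Q->Q' Q' z d (occurrence 2), Q' is followed by z d with FIRST {z}; in R->Q' b x, Q' is followed by b x with FIRST {b}. Thus FOLLOW(Q') = {b, d, z}.
FOLLOW(T): in Q'->R T T (occurrence 1), T is followed by T with FIRST {epsilon, z}; in Q'->R T T (occurrence 1), the suffix after T is nullable, so FOLLOW(T) ⊇ FOLLOW(Q') = {b, d, z}; in Q'->R T T (occurrence 2), the suffix after T is empty, so FOLLOW(T) ⊇ FOLLOW(Q') = {b, d, z}. Thus FOLLOW(T) = {b, d, z}.
FOLLOW(Q): in R->d T' y Q, the suffix after Q is empty, so FOLLOW(Q) ⊇ FOLLOW(R) = {$, b, d, y, z}. Thus FOLLOW(Q) = {$, b, d, y, z}.
FOLLOW(T'): in Q->b R y T', the suffix after T' is empty, so FOLLOW(T') ⊇ FOLLOW(Q) = {$, b, d, y, z}; in R->d T' y Q, T' is followed by y Q with FIRST {y}. Thus FOLLOW(T') = {$, b, d, y, z}.
FOLLOW(R): in Q->b R y T', R is followed by y T' with FIRST {y}; in Q'->R T T, R is followed by T T with FIRST {epsilon, z}; in Q'->R T T, the suffix after R is nullable, so FOLLOW(R) ⊇ FOLLOW(Q') = {b, d, z}; in T'->R R (occurrence 1), R is followed by R with FIRST {epsilon, b, d, z}; in T'->R R (occurrence 1), the suffix after R is nullable, so FOLLOW(R) ⊇ FOLLOW(T') = {$, b, d, y, z}; in T'->R R (occurrence 2), the suffix after R is empty, so FOLLOW(R) ⊇ FOLLOW(T') = {$, b, d, y, z}. Thus FOLLOW(R) = {$, b, d, y, z}.

{b, d, z}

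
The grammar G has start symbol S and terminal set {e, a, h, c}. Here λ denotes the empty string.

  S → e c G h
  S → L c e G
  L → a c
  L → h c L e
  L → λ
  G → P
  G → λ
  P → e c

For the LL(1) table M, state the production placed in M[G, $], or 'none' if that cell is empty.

FIRST(L): from L→a c we get {a}; from L→h c L e we get {h}; from L→λ we get {λ}. So FIRST(L) = {λ, a, h}.
FIRST(P): from P→e c we get {e}. So FIRST(P) = {e}.
FIRST(S): from S→e c G h we get {e}; from S→L c e G we get {a, c, h}. So FIRST(S) = {a, c, e, h}.
FIRST(G): from G→P we get {e}; from G→λ we get {λ}. So FIRST(G) = {λ, e}.
FOLLOW(S) includes $ since S is the start symbol.
FOLLOW(S): S appears on no right-hand side. Thus FOLLOW(S) = {$}.
FOLLOW(G): in S→e c G h, G is followed by h with FIRST {h}; in S→L c e G, the suffix after G is empty, so FOLLOW(G) ⊇ FOLLOW(S) = {$}. Thus FOLLOW(G) = {$, h}.
For G → P: FIRST(P) = {e}, so it goes in M[G, t] for t ∈ {e}.
For G → λ: FIRST(λ) = {λ}, so it goes in M[G, t] for t ∈ {}; since λ ∈ FIRST, also for every t ∈ FOLLOW(G) = {$, h}.

G → λ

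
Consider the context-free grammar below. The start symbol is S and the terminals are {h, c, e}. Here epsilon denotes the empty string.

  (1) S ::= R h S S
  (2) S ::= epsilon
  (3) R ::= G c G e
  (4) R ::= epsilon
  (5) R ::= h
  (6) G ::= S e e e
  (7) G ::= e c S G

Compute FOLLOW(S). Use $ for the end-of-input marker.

FIRST(S) = {epsilon, e, h}  (via R h S S)
FIRST(G) = {e, h}  (via S e e e)
FIRST(R) = {epsilon, e, h}  (via G c G e)
FOLLOW(S) includes $ since S is the start symbol.
FOLLOW(S): in S::=R h S S (occurrence 1), S is followed by S with FIRST {epsilon, e, h}; in S::=R h S S (occurrence 1), the suffix after S is nullable (adds nothing new); in S::=R h S S (occurrence 2), the suffix after S is empty (adds nothing new); in G::=S e e e, S is followed by e e e with FIRST {e}; in G::=e c S G, S is followed by G with FIRST {e, h}. Thus FOLLOW(S) = {$, e, h}.
FOLLOW(R): in S::=R h S S, R is followed by h S S with FIRST {h}. Thus FOLLOW(R) = {h}.
FOLLOW(G): in R::=G c G e (occurrence 1), G is followed by c G e with FIRST {c}; in R::=G c G e (occurrence 2), G is followed by e with FIRST {e}; in G::=e c S G, the suffix after G is empty (adds nothing new). Thus FOLLOW(G) = {c, e}.

{$, e, h}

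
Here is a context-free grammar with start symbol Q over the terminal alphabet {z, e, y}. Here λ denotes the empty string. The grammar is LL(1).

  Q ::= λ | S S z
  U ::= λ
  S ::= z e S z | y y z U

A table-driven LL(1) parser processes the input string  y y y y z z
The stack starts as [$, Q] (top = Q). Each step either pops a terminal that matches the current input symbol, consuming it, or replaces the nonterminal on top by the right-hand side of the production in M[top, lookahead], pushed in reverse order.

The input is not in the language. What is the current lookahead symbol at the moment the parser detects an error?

y

step 1: stack=$ Q  input=y y y y z z $  — expand Q ::= S S z
step 2: stack=$ z S S  input=y y y y z z $  — expand S ::= y y z U
step 3: stack=$ z S U z y y  input=y y y y z z $  — match y
step 4: stack=$ z S U z y  input=y y y z z $  — match y
step 5: stack=$ z S U z  input=y y z z $  — error: top is terminal z but lookahead is y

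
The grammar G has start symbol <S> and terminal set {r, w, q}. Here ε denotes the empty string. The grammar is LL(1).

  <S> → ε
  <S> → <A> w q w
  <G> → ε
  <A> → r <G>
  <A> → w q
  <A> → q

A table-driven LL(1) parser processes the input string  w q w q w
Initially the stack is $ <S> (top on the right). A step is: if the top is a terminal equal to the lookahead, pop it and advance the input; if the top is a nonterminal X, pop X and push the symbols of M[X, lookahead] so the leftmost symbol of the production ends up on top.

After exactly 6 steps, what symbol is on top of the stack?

step 1: stack=$ <S>  input=w q w q w $  — expand <S> → <A> w q w
step 2: stack=$ w q w <A>  input=w q w q w $  — expand <A> → w q
step 3: stack=$ w q w q w  input=w q w q w $  — match w
step 4: stack=$ w q w q  input=q w q w $  — match q
step 5: stack=$ w q w  input=w q w $  — match w
step 6: stack=$ w q  input=q w $  — match q
Stack after step 6: $ w (top = w).

w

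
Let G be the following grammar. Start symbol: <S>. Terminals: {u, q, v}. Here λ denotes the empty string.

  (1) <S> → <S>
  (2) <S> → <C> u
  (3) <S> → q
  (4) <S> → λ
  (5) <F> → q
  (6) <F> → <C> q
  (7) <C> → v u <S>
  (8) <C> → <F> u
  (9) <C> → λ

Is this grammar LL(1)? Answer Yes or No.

FIRST(<S>) = {λ, q, u, v}
FIRST(<F>) = {q, v}
FIRST(<C>) = {λ, q, v}
FOLLOW(<S>) = {$, q, u}
FOLLOW(<F>) = {u}
FOLLOW(<C>) = {q, u}
Cell M[<C>, q] receives both <C> → <F> u and <C> → λ — the grammar is not LL(1).

No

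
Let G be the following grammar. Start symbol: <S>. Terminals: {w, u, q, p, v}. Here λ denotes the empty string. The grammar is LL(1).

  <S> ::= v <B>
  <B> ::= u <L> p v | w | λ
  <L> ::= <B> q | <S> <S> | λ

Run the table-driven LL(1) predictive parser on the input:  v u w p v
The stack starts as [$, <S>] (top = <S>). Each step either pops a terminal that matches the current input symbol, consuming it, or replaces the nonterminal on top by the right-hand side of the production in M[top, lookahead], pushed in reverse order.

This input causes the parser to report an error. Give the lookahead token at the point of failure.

     Stack        Input        Action
  1  $ <S>        v u w p v $  expand <S> ::= v <B>
  2  $ <B> v      v u w p v $  match v
  3  $ <B>        u w p v $    expand <B> ::= u <L> p v
  4  $ v p <L> u  u w p v $    match u
  5  $ v p <L>    w p v $      expand <L> ::= <B> q
  6  $ v p q <B>  w p v $      expand <B> ::= w
  7  $ v p q w    w p v $      match w
  8  $ v p q      p v $        error: top is terminal q but lookahead is p

p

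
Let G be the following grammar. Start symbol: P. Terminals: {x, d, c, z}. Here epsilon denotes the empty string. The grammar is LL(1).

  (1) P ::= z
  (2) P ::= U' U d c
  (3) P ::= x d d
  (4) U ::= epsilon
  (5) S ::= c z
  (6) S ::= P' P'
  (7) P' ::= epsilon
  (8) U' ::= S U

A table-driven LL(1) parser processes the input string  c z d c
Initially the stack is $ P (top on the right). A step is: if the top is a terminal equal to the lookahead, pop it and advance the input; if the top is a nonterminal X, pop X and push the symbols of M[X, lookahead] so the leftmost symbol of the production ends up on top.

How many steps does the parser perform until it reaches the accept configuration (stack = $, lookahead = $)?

step 1: stack=$ P  input=c z d c $  — expand P ::= U' U d c
step 2: stack=$ c d U U'  input=c z d c $  — expand U' ::= S U
step 3: stack=$ c d U U S  input=c z d c $  — expand S ::= c z
step 4: stack=$ c d U U z c  input=c z d c $  — match c
step 5: stack=$ c d U U z  input=z d c $  — match z
step 6: stack=$ c d U U  input=d c $  — expand U ::= epsilon
step 7: stack=$ c d U  input=d c $  — expand U ::= epsilon
step 8: stack=$ c d  input=d c $  — match d
step 9: stack=$ c  input=c $  — match c
Accept reached after 9 steps.

9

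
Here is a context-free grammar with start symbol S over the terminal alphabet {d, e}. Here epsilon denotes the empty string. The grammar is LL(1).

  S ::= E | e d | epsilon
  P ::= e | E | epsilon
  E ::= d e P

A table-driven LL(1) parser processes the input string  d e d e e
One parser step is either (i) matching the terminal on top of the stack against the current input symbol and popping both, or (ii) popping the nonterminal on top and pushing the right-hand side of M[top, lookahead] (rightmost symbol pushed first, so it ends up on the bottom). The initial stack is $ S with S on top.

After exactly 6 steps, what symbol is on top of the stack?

d

step 1: stack=$ S  input=d e d e e $  — expand S ::= E
step 2: stack=$ E  input=d e d e e $  — expand E ::= d e P
step 3: stack=$ P e d  input=d e d e e $  — match d
step 4: stack=$ P e  input=e d e e $  — match e
step 5: stack=$ P  input=d e e $  — expand P ::= E
step 6: stack=$ E  input=d e e $  — expand E ::= d e P
Stack after step 6: $ P e d (top = d).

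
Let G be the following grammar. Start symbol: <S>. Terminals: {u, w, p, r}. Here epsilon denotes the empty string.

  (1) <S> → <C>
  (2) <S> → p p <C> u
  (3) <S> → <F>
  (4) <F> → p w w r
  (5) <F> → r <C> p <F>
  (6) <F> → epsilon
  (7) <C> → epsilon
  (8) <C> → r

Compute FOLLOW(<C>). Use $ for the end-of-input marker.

FIRST(<F>): from <F>→p w w r we get {p}; from <F>→r <C> p <F> we get {r}; from <F>→epsilon we get {epsilon}. So FIRST(<F>) = {epsilon, p, r}.
FIRST(<C>): from <C>→epsilon we get {epsilon}; from <C>→r we get {r}. So FIRST(<C>) = {epsilon, r}.
FIRST(<S>): from <S>→<C> we get {epsilon, r}; from <S>→p p <C> u we get {p}; from <S>→<F> we get {epsilon, p, r}. So FIRST(<S>) = {epsilon, p, r}.
FOLLOW(<S>) includes $ since <S> is the start symbol.
FOLLOW(<S>): <S> appears on no right-hand side. Thus FOLLOW(<S>) = {$}.
FOLLOW(<F>): in <S>→<F>, the suffix after <F> is empty, so FOLLOW(<F>) ⊇ FOLLOW(<S>) = {$}; in <F>→r <C> p <F>, the suffix after <F> is empty (adds nothing new). Thus FOLLOW(<F>) = {$}.
FOLLOW(<C>): in <S>→<C>, the suffix after <C> is empty, so FOLLOW(<C>) ⊇ FOLLOW(<S>) = {$}; in <S>→p p <C> u, <C> is followed by u with FIRST {u}; in <F>→r <C> p <F>, <C> is followed by p <F> with FIRST {p}. Thus FOLLOW(<C>) = {$, p, u}.

{$, p, u}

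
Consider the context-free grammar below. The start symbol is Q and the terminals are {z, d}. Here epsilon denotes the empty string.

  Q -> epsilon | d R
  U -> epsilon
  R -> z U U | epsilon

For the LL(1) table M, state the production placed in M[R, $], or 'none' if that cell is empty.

FIRST(Q) = {epsilon, d}
FIRST(U) = {epsilon}
FIRST(R) = {epsilon, z}
FOLLOW(Q) includes $ since Q is the start symbol.
FOLLOW(Q): Q appears on no right-hand side. Thus FOLLOW(Q) = {$}.
FOLLOW(R): in Q->d R, the suffix after R is empty, so FOLLOW(R) ⊇ FOLLOW(Q) = {$}. Thus FOLLOW(R) = {$}.
For R -> z U U: FIRST(z U U) = {z}, so it goes in M[R, t] for t ∈ {z}.
For R -> epsilon: FIRST(epsilon) = {epsilon}, so it goes in M[R, t] for t ∈ {}; since epsilon ∈ FIRST, also for every t ∈ FOLLOW(R) = {$}.

R -> epsilon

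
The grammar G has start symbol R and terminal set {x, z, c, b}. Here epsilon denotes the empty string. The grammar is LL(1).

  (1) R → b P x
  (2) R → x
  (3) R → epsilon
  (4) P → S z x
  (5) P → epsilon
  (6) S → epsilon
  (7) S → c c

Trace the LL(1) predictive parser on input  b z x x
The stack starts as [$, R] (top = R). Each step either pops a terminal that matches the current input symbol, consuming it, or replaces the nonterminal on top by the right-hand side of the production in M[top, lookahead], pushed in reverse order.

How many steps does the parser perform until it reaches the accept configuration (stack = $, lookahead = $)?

7

     Stack      Input      Action
  1  $ R        b z x x $  expand R → b P x
  2  $ x P b    b z x x $  match b
  3  $ x P      z x x $    expand P → S z x
  4  $ x x z S  z x x $    expand S → epsilon
  5  $ x x z    z x x $    match z
  6  $ x x      x x $      match x
  7  $ x        x $        match x
Accept reached after 7 steps.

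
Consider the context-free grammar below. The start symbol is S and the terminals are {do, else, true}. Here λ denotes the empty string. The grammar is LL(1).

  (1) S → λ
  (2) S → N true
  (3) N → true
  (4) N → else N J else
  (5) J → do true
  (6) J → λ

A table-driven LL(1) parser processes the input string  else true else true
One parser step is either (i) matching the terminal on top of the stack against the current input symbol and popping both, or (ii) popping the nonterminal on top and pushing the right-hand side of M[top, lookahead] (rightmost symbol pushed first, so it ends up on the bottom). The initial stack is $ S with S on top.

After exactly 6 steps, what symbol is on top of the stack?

else

     Stack                 Input                  Action
  1  $ S                   else true else true $  expand S → N true
  2  $ true N              else true else true $  expand N → else N J else
  3  $ true else J N else  else true else true $  match else
  4  $ true else J N       true else true $       expand N → true
  5  $ true else J true    true else true $       match true
  6  $ true else J         else true $            expand J → λ
Stack after step 6: $ true else (top = else).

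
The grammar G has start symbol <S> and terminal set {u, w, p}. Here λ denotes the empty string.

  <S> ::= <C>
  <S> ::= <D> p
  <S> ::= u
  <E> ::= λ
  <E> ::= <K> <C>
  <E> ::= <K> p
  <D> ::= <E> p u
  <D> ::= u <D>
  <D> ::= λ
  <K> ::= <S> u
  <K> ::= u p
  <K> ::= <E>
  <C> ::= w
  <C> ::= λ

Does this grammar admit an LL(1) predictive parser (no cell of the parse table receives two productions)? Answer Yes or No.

FIRST(<S>) = {λ, p, u, w}
FIRST(<E>) = {λ, p, u, w}
FIRST(<D>) = {λ, p, u, w}
FIRST(<K>) = {λ, p, u, w}
FIRST(<C>) = {λ, w}
FOLLOW(<S>) = {$, u}
FOLLOW(<E>) = {p, w}
FOLLOW(<D>) = {p}
FOLLOW(<K>) = {p, w}
FOLLOW(<C>) = {$, p, u, w}
Cell M[<C>, w] receives both <C> ::= w and <C> ::= λ — the grammar is not LL(1).

No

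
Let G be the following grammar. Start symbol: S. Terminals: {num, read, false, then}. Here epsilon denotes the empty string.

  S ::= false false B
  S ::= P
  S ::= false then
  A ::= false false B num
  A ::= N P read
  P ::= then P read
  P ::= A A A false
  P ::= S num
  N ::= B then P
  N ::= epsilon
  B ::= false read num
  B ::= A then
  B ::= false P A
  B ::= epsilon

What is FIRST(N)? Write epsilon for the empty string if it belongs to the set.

FIRST(S): from S::=false false B we get {false}; from S::=P we get {false, then}; from S::=false then we get {false}. So FIRST(S) = {false, then}.
FIRST(A): from A::=false false B num we get {false}; from A::=N P read we get {false, then}. So FIRST(A) = {false, then}.
FIRST(P): from P::=then P read we get {then}; from P::=A A A false we get {false, then}; from P::=S num we get {false, then}. So FIRST(P) = {false, then}.
FIRST(B): from B::=false read num we get {false}; from B::=A then we get {false, then}; from B::=false P A we get {false}; from B::=epsilon we get {epsilon}. So FIRST(B) = {epsilon, false, then}.
FIRST(N): from N::=B then P we get {false, then}; from N::=epsilon we get {epsilon}. So FIRST(N) = {epsilon, false, then}.

{epsilon, false, then}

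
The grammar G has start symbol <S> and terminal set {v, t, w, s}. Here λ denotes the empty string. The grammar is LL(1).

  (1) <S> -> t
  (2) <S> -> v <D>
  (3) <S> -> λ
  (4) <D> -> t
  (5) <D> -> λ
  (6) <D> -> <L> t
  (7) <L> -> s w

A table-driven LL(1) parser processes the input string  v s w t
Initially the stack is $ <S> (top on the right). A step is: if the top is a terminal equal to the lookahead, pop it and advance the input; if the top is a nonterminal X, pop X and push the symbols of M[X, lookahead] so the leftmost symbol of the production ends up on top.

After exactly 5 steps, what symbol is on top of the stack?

w

     Stack    Input      Action
  1  $ <S>    v s w t $  expand <S> -> v <D>
  2  $ <D> v  v s w t $  match v
  3  $ <D>    s w t $    expand <D> -> <L> t
  4  $ t <L>  s w t $    expand <L> -> s w
  5  $ t w s  s w t $    match s
Stack after step 5: $ t w (top = w).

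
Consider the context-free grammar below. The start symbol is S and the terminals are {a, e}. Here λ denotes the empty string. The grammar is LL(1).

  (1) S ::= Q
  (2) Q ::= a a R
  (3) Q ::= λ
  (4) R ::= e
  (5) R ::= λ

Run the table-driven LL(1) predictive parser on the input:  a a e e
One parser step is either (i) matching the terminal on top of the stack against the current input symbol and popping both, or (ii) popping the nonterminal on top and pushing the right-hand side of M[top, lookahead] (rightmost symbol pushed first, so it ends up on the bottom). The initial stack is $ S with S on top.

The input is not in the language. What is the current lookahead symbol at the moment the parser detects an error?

step 1: stack=$ S  input=a a e e $  — expand S ::= Q
step 2: stack=$ Q  input=a a e e $  — expand Q ::= a a R
step 3: stack=$ R a a  input=a a e e $  — match a
step 4: stack=$ R a  input=a e e $  — match a
step 5: stack=$ R  input=e e $  — expand R ::= e
step 6: stack=$ e  input=e e $  — match e
step 7: stack=$  input=e $  — error: stack empty but input remains

e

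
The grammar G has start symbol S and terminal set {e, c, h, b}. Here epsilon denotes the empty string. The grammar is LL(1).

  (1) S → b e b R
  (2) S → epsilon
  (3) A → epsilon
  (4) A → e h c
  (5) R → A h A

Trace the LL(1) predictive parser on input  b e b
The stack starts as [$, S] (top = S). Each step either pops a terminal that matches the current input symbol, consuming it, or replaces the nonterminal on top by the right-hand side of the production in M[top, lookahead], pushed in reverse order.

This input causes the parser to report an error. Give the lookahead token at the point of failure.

$

     Stack      Input    Action
  1  $ S        b e b $  expand S → b e b R
  2  $ R b e b  b e b $  match b
  3  $ R b e    e b $    match e
  4  $ R b      b $      match b
  5  $ R        $        error: M[R, $] is empty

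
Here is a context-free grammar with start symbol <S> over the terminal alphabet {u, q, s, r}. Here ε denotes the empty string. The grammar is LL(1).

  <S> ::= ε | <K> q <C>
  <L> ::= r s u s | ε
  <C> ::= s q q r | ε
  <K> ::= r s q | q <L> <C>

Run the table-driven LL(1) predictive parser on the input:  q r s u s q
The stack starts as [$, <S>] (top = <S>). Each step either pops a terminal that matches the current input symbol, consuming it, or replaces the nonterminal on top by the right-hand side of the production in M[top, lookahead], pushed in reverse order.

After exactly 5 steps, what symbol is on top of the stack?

s

step 1: stack=$ <S>  input=q r s u s q $  — expand <S> ::= <K> q <C>
step 2: stack=$ <C> q <K>  input=q r s u s q $  — expand <K> ::= q <L> <C>
step 3: stack=$ <C> q <C> <L> q  input=q r s u s q $  — match q
step 4: stack=$ <C> q <C> <L>  input=r s u s q $  — expand <L> ::= r s u s
step 5: stack=$ <C> q <C> s u s r  input=r s u s q $  — match r
Stack after step 5: $ <C> q <C> s u s (top = s).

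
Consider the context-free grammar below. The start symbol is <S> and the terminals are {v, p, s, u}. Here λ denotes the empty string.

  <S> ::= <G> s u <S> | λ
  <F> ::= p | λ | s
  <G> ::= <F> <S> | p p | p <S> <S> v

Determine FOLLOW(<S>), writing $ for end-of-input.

{$, p, s, v}

FIRST(<F>): from <F>::=p we get {p}; from <F>::=λ we get {λ}; from <F>::=s we get {s}. So FIRST(<F>) = {λ, p, s}.
FIRST(<S>): from <S>::=<G> s u <S> we get {p, s}; from <S>::=λ we get {λ}. So FIRST(<S>) = {λ, p, s}.
FIRST(<G>): from <G>::=<F> <S> we get {λ, p, s}; from <G>::=p p we get {p}; from <G>::=p <S> <S> v we get {p}. So FIRST(<G>) = {λ, p, s}.
FOLLOW(<S>) includes $ since <S> is the start symbol.
FOLLOW(<G>): in <S>::=<G> s u <S>, <G> is followed by s u <S> with FIRST {s}. Thus FOLLOW(<G>) = {s}.
FOLLOW(<S>): in <S>::=<G> s u <S>, the suffix after <S> is empty (adds nothing new); in <G>::=<F> <S>, the suffix after <S> is empty, so FOLLOW(<S>) ⊇ FOLLOW(<G>) = {s}; in <G>::=p <S> <S> v (occurrence 1), <S> is followed by <S> v with FIRST {p, s, v}; in <G>::=p <S> <S> v (occurrence 2), <S> is followed by v with FIRST {v}. Thus FOLLOW(<S>) = {$, p, s, v}.
FOLLOW(<F>): in <G>::=<F> <S>, <F> is followed by <S> with FIRST {λ, p, s}; in <G>::=<F> <S>, the suffix after <F> is nullable, so FOLLOW(<F>) ⊇ FOLLOW(<G>) = {s}. Thus FOLLOW(<F>) = {p, s}.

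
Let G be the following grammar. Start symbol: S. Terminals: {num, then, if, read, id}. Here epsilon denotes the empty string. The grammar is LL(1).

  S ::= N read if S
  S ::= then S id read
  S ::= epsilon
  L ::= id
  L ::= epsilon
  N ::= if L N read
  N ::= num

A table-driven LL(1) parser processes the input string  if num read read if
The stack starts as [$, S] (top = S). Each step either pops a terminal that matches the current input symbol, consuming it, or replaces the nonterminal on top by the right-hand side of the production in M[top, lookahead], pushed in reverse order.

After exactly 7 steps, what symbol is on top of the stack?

step 1: stack=$ S  input=if num read read if $  — expand S ::= N read if S
step 2: stack=$ S if read N  input=if num read read if $  — expand N ::= if L N read
step 3: stack=$ S if read read N L if  input=if num read read if $  — match if
step 4: stack=$ S if read read N L  input=num read read if $  — expand L ::= epsilon
step 5: stack=$ S if read read N  input=num read read if $  — expand N ::= num
step 6: stack=$ S if read read num  input=num read read if $  — match num
step 7: stack=$ S if read read  input=read read if $  — match read
Stack after step 7: $ S if read (top = read).

read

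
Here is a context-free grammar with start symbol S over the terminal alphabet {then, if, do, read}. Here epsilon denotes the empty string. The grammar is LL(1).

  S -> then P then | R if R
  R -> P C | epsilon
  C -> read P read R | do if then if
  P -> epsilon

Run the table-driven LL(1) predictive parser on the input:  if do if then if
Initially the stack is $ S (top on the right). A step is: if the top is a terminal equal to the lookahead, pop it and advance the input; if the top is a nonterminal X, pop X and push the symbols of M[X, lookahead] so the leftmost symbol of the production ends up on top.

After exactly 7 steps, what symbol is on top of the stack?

if

     Stack            Input               Action
  1  $ S              if do if then if $  expand S -> R if R
  2  $ R if R         if do if then if $  expand R -> epsilon
  3  $ R if           if do if then if $  match if
  4  $ R              do if then if $     expand R -> P C
  5  $ C P            do if then if $     expand P -> epsilon
  6  $ C              do if then if $     expand C -> do if then if
  7  $ if then if do  do if then if $     match do
Stack after step 7: $ if then if (top = if).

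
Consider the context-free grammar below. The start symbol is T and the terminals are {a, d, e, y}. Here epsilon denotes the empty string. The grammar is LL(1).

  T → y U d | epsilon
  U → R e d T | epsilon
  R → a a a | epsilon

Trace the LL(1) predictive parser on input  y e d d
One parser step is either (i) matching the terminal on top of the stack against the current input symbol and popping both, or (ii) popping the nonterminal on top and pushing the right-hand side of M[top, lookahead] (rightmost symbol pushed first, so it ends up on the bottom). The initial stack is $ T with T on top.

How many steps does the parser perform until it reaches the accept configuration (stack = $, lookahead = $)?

8

     Stack        Input      Action
  1  $ T          y e d d $  expand T → y U d
  2  $ d U y      y e d d $  match y
  3  $ d U        e d d $    expand U → R e d T
  4  $ d T d e R  e d d $    expand R → epsilon
  5  $ d T d e    e d d $    match e
  6  $ d T d      d d $      match d
  7  $ d T        d $        expand T → epsilon
  8  $ d          d $        match d
Accept reached after 8 steps.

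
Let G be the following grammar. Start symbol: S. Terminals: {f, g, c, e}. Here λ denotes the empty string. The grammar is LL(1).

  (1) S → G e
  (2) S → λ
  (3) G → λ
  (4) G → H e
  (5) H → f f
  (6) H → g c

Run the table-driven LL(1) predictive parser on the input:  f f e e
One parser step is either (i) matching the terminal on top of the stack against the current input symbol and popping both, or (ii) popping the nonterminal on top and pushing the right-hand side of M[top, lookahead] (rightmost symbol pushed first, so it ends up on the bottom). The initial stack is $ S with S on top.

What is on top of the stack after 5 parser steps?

     Stack      Input      Action
  1  $ S        f f e e $  expand S → G e
  2  $ e G      f f e e $  expand G → H e
  3  $ e e H    f f e e $  expand H → f f
  4  $ e e f f  f f e e $  match f
  5  $ e e f    f e e $    match f
Stack after step 5: $ e e (top = e).

e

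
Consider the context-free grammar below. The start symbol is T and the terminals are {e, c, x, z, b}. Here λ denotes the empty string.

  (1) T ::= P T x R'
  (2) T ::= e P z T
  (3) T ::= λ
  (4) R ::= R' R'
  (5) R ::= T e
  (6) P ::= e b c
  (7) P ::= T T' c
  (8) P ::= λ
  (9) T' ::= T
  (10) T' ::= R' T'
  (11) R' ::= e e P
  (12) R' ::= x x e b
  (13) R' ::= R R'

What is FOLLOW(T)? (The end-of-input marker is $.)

FIRST(T): from T::=P T x R' we get {c, e, x}; from T::=e P z T we get {e}; from T::=λ we get {λ}. So FIRST(T) = {λ, c, e, x}.
FIRST(R): from R::=R' R' we get {c, e, x}; from R::=T e we get {c, e, x}. So FIRST(R) = {c, e, x}.
FIRST(R'): from R'::=e e P we get {e}; from R'::=x x e b we get {x}; from R'::=R R' we get {c, e, x}. So FIRST(R') = {c, e, x}.
FIRST(T'): from T'::=T we get {λ, c, e, x}; from T'::=R' T' we get {c, e, x}. So FIRST(T') = {λ, c, e, x}.
FIRST(P): from P::=e b c we get {e}; from P::=T T' c we get {c, e, x}; from P::=λ we get {λ}. So FIRST(P) = {λ, c, e, x}.
FOLLOW(T) includes $ since T is the start symbol.
FOLLOW(R): in R'::=R R', R is followed by R' with FIRST {c, e, x}. Thus FOLLOW(R) = {c, e, x}.
FOLLOW(T'): in P::=T T' c, T' is followed by c with FIRST {c}; in T'::=R' T', the suffix after T' is empty (adds nothing new). Thus FOLLOW(T') = {c}.
FOLLOW(T): in T::=P T x R', T is followed by x R' with FIRST {x}; in T::=e P z T, the suffix after T is empty (adds nothing new); in R::=T e, T is followed by e with FIRST {e}; in P::=T T' c, T is followed by T' c with FIRST {c, e, x}; in T'::=T, the suffix after T is empty, so FOLLOW(T) ⊇ FOLLOW(T') = {c}. Thus FOLLOW(T) = {$, c, e, x}.
FOLLOW(R'): in T::=P T x R', the suffix after R' is empty, so FOLLOW(R') ⊇ FOLLOW(T) = {$, c, e, x}; in R::=R' R' (occurrence 1), R' is followed by R' with FIRST {c, e, x}; in R::=R' R' (occurrence 2), the suffix after R' is empty, so FOLLOW(R') ⊇ FOLLOW(R) = {c, e, x}; in T'::=R' T', R' is followed by T' with FIRST {λ, c, e, x}; in T'::=R' T', the suffix after R' is nullable, so FOLLOW(R') ⊇ FOLLOW(T') = {c}; in R'::=R R', the suffix after R' is empty (adds nothing new). Thus FOLLOW(R') = {$, c, e, x}.
FOLLOW(P): in T::=P T x R', P is followed by T x R' with FIRST {c, e, x}; in T::=e P z T, P is followed by z T with FIRST {z}; in R'::=e e P, the suffix after P is empty, so FOLLOW(P) ⊇ FOLLOW(R') = {$, c, e, x}. Thus FOLLOW(P) = {$, c, e, x, z}.

{$, c, e, x}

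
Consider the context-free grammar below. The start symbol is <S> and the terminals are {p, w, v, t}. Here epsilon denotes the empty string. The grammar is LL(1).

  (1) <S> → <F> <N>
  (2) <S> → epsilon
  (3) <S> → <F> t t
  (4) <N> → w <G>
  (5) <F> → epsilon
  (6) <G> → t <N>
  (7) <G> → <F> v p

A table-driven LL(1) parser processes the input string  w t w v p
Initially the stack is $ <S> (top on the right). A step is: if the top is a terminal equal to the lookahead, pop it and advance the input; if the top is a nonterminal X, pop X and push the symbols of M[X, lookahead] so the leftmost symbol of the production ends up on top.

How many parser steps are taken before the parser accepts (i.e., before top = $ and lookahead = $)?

12

      Stack      Input        Action
   1  $ <S>      w t w v p $  expand <S> → <F> <N>
   2  $ <N> <F>  w t w v p $  expand <F> → epsilon
   3  $ <N>      w t w v p $  expand <N> → w <G>
   4  $ <G> w    w t w v p $  match w
   5  $ <G>      t w v p $    expand <G> → t <N>
   6  $ <N> t    t w v p $    match t
   7  $ <N>      w v p $      expand <N> → w <G>
   8  $ <G> w    w v p $      match w
   9  $ <G>      v p $        expand <G> → <F> v p
  10  $ p v <F>  v p $        expand <F> → epsilon
  11  $ p v      v p $        match v
  12  $ p        p $          match p
Accept reached after 12 steps.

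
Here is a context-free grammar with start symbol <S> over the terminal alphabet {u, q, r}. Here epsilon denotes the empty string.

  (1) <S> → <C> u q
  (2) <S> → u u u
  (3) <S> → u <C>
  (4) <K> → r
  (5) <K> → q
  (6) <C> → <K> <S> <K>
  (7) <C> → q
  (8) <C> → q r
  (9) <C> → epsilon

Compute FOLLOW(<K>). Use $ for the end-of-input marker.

FIRST(<K>): from <K>→r we get {r}; from <K>→q we get {q}. So FIRST(<K>) = {q, r}.
FIRST(<C>): from <C>→<K> <S> <K> we get {q, r}; from <C>→q we get {q}; from <C>→q r we get {q}; from <C>→epsilon we get {epsilon}. So FIRST(<C>) = {epsilon, q, r}.
FIRST(<S>): from <S>→<C> u q we get {q, r, u}; from <S>→u u u we get {u}; from <S>→u <C> we get {u}. So FIRST(<S>) = {q, r, u}.
FOLLOW(<S>) includes $ since <S> is the start symbol.
FOLLOW(<S>): in <C>→<K> <S> <K>, <S> is followed by <K> with FIRST {q, r}. Thus FOLLOW(<S>) = {$, q, r}.
FOLLOW(<C>): in <S>→<C> u q, <C> is followed by u q with FIRST {u}; in <S>→u <C>, the suffix after <C> is empty, so FOLLOW(<C>) ⊇ FOLLOW(<S>) = {$, q, r}. Thus FOLLOW(<C>) = {$, q, r, u}.
FOLLOW(<K>): in <C>→<K> <S> <K> (occurrence 1), <K> is followed by <S> <K> with FIRST {q, r, u}; in <C>→<K> <S> <K> (occurrence 2), the suffix after <K> is empty, so FOLLOW(<K>) ⊇ FOLLOW(<C>) = {$, q, r, u}. Thus FOLLOW(<K>) = {$, q, r, u}.

{$, q, r, u}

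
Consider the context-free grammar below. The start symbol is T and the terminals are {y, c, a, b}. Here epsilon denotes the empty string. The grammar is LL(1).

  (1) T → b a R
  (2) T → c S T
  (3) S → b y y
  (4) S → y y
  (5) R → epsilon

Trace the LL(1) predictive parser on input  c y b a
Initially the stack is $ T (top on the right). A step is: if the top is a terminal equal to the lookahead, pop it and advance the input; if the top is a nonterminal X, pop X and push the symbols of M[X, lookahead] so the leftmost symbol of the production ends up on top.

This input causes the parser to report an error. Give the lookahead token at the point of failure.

     Stack    Input      Action
  1  $ T      c y b a $  expand T → c S T
  2  $ T S c  c y b a $  match c
  3  $ T S    y b a $    expand S → y y
  4  $ T y y  y b a $    match y
  5  $ T y    b a $      error: top is terminal y but lookahead is b

b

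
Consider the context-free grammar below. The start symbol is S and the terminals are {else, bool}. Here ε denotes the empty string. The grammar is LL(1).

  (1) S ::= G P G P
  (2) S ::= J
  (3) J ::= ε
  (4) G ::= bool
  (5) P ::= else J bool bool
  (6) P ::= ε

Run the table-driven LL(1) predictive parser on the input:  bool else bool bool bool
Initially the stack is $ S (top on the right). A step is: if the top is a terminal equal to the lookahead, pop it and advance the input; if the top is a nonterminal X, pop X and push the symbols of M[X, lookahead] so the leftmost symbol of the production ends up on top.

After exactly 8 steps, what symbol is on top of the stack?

G

step 1: stack=$ S  input=bool else bool bool bool $  — expand S ::= G P G P
step 2: stack=$ P G P G  input=bool else bool bool bool $  — expand G ::= bool
step 3: stack=$ P G P bool  input=bool else bool bool bool $  — match bool
step 4: stack=$ P G P  input=else bool bool bool $  — expand P ::= else J bool bool
step 5: stack=$ P G bool bool J else  input=else bool bool bool $  — match else
step 6: stack=$ P G bool bool J  input=bool bool bool $  — expand J ::= ε
step 7: stack=$ P G bool bool  input=bool bool bool $  — match bool
step 8: stack=$ P G bool  input=bool bool $  — match bool
Stack after step 8: $ P G (top = G).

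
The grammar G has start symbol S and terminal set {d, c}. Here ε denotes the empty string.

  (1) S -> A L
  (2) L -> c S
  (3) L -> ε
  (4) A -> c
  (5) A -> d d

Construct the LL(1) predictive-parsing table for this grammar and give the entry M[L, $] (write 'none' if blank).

L -> ε

FIRST(L) = {ε, c}
FIRST(A) = {c, d}
FIRST(S) = {c, d}  (via A L)
FOLLOW(S) includes $ since S is the start symbol.
FOLLOW(S): in L->c S, the suffix after S is empty, so FOLLOW(S) ⊇ FOLLOW(L) = {$}. Thus FOLLOW(S) = {$}.
FOLLOW(L): in S->A L, the suffix after L is empty, so FOLLOW(L) ⊇ FOLLOW(S) = {$}. Thus FOLLOW(L) = {$}.
For L -> c S: FIRST(c S) = {c}, so it goes in M[L, t] for t ∈ {c}.
For L -> ε: FIRST(ε) = {ε}, so it goes in M[L, t] for t ∈ {}; since ε ∈ FIRST, also for every t ∈ FOLLOW(L) = {$}.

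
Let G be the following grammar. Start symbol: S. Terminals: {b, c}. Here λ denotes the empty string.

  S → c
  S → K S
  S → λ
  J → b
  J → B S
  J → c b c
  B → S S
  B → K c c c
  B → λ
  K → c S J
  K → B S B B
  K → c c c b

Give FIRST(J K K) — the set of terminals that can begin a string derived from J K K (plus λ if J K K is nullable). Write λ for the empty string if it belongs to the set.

{λ, b, c}

FIRST(S) = {λ, c}  (via K S)
FIRST(J) = {λ, b, c}  (via B S)
FIRST(B) = {λ, c}  (via S S, K c c c)
FIRST(K) = {λ, c}  (via B S B B)
FIRST(J K K): take FIRST of each symbol in turn, carrying on past any symbol whose FIRST contains λ; result {λ, b, c}.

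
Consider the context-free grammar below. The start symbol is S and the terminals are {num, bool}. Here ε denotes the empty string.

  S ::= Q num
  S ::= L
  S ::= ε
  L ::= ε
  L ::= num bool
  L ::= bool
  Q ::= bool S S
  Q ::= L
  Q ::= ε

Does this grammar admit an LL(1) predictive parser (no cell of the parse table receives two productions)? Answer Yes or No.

No

FIRST(S) = {ε, bool, num}
FIRST(L) = {ε, bool, num}
FIRST(Q) = {ε, bool, num}
FOLLOW(S) = {$, bool, num}
FOLLOW(L) = {$, bool, num}
FOLLOW(Q) = {num}
Cell M[L, bool] receives both L ::= ε and L ::= bool — the grammar is not LL(1).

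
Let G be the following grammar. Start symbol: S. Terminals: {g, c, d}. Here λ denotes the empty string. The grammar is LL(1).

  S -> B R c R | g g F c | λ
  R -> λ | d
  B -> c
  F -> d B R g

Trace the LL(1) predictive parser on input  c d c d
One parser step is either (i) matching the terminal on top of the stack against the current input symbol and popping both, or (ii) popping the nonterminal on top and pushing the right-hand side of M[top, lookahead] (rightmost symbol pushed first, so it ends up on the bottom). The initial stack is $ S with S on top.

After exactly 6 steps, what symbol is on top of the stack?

R

     Stack      Input      Action
  1  $ S        c d c d $  expand S -> B R c R
  2  $ R c R B  c d c d $  expand B -> c
  3  $ R c R c  c d c d $  match c
  4  $ R c R    d c d $    expand R -> d
  5  $ R c d    d c d $    match d
  6  $ R c      c d $      match c
Stack after step 6: $ R (top = R).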